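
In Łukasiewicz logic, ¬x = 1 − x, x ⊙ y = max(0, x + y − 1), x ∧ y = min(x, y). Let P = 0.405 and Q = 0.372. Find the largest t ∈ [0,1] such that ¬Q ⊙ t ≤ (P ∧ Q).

¬Q = 1 − 0.372 = 0.628
So the left factor is ¬Q = 0.628.
P ∧ Q = min(0.405, 0.372) = 0.372
So the right-hand bound is P ∧ Q = 0.372.
The residuum of the Łukasiewicz t-norm gives the supremum: min(1, 1 − 0.628 + 0.372).
1 − 0.628 + 0.372 = 0.744, so t = min(1, 0.744) = 0.744.
Check: 0.628 ⊙ 0.744 = max(0, 0.372) = 0.372 ≤ 0.372.

0.744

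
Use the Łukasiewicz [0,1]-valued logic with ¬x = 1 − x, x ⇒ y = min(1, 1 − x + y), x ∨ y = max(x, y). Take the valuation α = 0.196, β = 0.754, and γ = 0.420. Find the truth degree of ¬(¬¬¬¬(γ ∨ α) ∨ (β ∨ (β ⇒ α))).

0.246

γ ∨ α = max(0.420, 0.196) = 0.420
¬(γ ∨ α) = 1 − 0.420 = 0.580
¬¬(γ ∨ α) = 1 − 0.580 = 0.420
¬¬¬(γ ∨ α) = 1 − 0.420 = 0.580
¬¬¬¬(γ ∨ α) = 1 − 0.580 = 0.420
β ⇒ α = min(1, 1 − 0.754 + 0.196) = min(1, 0.442) = 0.442
β ∨ (β ⇒ α) = max(0.754, 0.442) = 0.754
¬¬¬¬(γ ∨ α) ∨ (β ∨ (β ⇒ α)) = max(0.420, 0.754) = 0.754
¬(¬¬¬¬(γ ∨ α) ∨ (β ∨ (β ⇒ α))) = 1 − 0.754 = 0.246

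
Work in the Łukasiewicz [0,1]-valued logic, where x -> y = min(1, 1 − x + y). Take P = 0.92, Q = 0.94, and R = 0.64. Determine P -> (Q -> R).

Q -> R = min(1, 1 − 0.94 + 0.64) = min(1, 0.70) = 0.70
P -> (Q -> R) = min(1, 1 − 0.92 + 0.70) = min(1, 0.78) = 0.78

0.78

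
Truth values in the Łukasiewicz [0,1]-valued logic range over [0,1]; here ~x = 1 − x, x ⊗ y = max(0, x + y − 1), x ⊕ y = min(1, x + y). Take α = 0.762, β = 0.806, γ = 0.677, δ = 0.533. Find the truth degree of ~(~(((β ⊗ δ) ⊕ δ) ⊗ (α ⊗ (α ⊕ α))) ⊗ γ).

0.957

β ⊗ δ = max(0, 0.806 + 0.533 − 1) = max(0, 0.339) = 0.339
(β ⊗ δ) ⊕ δ = min(1, 0.339 + 0.533) = min(1, 0.872) = 0.872
α ⊕ α = min(1, 0.762 + 0.762) = min(1, 1.524) = 1.000
α ⊗ (α ⊕ α) = max(0, 0.762 + 1.000 − 1) = max(0, 0.762) = 0.762
((β ⊗ δ) ⊕ δ) ⊗ (α ⊗ (α ⊕ α)) = max(0, 0.872 + 0.762 − 1) = max(0, 0.634) = 0.634
~(((β ⊗ δ) ⊕ δ) ⊗ (α ⊗ (α ⊕ α))) = 1 − 0.634 = 0.366
~(((β ⊗ δ) ⊕ δ) ⊗ (α ⊗ (α ⊕ α))) ⊗ γ = max(0, 0.366 + 0.677 − 1) = max(0, 0.043) = 0.043
~(~(((β ⊗ δ) ⊕ δ) ⊗ (α ⊗ (α ⊕ α))) ⊗ γ) = 1 − 0.043 = 0.957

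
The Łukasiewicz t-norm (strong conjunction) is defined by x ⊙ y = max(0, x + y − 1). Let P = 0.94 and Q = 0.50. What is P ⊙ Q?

P ⊙ Q = max(0, 0.94 + 0.50 − 1) = max(0, 0.44) = 0.44
For comparison, the Gödel (minimum) t-norm min(x, y) would give 0.50.

0.44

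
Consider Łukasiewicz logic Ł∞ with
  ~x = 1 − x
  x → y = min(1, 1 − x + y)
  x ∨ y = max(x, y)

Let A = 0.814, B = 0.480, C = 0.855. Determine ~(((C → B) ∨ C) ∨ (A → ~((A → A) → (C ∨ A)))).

C → B = min(1, 1 − 0.855 + 0.480) = min(1, 0.625) = 0.625
(C → B) ∨ C = max(0.625, 0.855) = 0.855
A → A = min(1, 1 − 0.814 + 0.814) = min(1, 1.000) = 1.000
C ∨ A = max(0.855, 0.814) = 0.855
(A → A) → (C ∨ A) = min(1, 1 − 1.000 + 0.855) = min(1, 0.855) = 0.855
~((A → A) → (C ∨ A)) = 1 − 0.855 = 0.145
A → ~((A → A) → (C ∨ A)) = min(1, 1 − 0.814 + 0.145) = min(1, 0.331) = 0.331
((C → B) ∨ C) ∨ (A → ~((A → A) → (C ∨ A))) = max(0.855, 0.331) = 0.855
~(((C → B) ∨ C) ∨ (A → ~((A → A) → (C ∨ A)))) = 1 − 0.855 = 0.145

0.145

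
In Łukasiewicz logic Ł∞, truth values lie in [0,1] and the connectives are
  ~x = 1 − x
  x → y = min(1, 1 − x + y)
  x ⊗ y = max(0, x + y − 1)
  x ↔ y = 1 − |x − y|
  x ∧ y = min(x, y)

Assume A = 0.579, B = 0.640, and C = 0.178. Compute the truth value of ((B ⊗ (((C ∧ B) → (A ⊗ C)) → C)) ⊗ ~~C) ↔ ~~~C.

C ∧ B = min(0.178, 0.640) = 0.178
A ⊗ C = max(0, 0.579 + 0.178 − 1) = max(0, -0.243) = 0.000
(C ∧ B) → (A ⊗ C) = min(1, 1 − 0.178 + 0.000) = min(1, 0.822) = 0.822
((C ∧ B) → (A ⊗ C)) → C = min(1, 1 − 0.822 + 0.178) = min(1, 0.356) = 0.356
B ⊗ (((C ∧ B) → (A ⊗ C)) → C) = max(0, 0.640 + 0.356 − 1) = max(0, -0.004) = 0.000
~C = 1 − 0.178 = 0.822
~~C = 1 − 0.822 = 0.178
(B ⊗ (((C ∧ B) → (A ⊗ C)) → C)) ⊗ ~~C = max(0, 0.000 + 0.178 − 1) = max(0, -0.822) = 0.000
~~~C = 1 − 0.178 = 0.822
((B ⊗ (((C ∧ B) → (A ⊗ C)) → C)) ⊗ ~~C) ↔ ~~~C = 1 − |0.000 − 0.822| = 1 − 0.822 = 0.178

0.178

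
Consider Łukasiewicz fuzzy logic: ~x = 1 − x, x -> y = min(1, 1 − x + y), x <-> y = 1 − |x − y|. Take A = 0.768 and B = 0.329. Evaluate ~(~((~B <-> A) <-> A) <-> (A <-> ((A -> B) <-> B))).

0.865

~B = 1 − 0.329 = 0.671
~B <-> A = 1 − |0.671 − 0.768| = 1 − 0.097 = 0.903
(~B <-> A) <-> A = 1 − |0.903 − 0.768| = 1 − 0.135 = 0.865
~((~B <-> A) <-> A) = 1 − 0.865 = 0.135
A -> B = min(1, 1 − 0.768 + 0.329) = min(1, 0.561) = 0.561
(A -> B) <-> B = 1 − |0.561 − 0.329| = 1 − 0.232 = 0.768
A <-> ((A -> B) <-> B) = 1 − |0.768 − 0.768| = 1 − 0.000 = 1.000
~((~B <-> A) <-> A) <-> (A <-> ((A -> B) <-> B)) = 1 − |0.135 − 1.000| = 1 − 0.865 = 0.135
~(~((~B <-> A) <-> A) <-> (A <-> ((A -> B) <-> B))) = 1 − 0.135 = 0.865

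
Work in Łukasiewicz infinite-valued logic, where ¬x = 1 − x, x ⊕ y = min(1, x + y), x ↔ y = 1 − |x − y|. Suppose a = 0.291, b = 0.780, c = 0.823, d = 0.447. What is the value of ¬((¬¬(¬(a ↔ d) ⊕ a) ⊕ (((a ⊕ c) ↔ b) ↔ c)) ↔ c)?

0.177

a ↔ d = 1 − |0.291 − 0.447| = 1 − 0.156 = 0.844
¬(a ↔ d) = 1 − 0.844 = 0.156
¬(a ↔ d) ⊕ a = min(1, 0.156 + 0.291) = min(1, 0.447) = 0.447
¬(¬(a ↔ d) ⊕ a) = 1 − 0.447 = 0.553
¬¬(¬(a ↔ d) ⊕ a) = 1 − 0.553 = 0.447
a ⊕ c = min(1, 0.291 + 0.823) = min(1, 1.114) = 1.000
(a ⊕ c) ↔ b = 1 − |1.000 − 0.780| = 1 − 0.220 = 0.780
((a ⊕ c) ↔ b) ↔ c = 1 − |0.780 − 0.823| = 1 − 0.043 = 0.957
¬¬(¬(a ↔ d) ⊕ a) ⊕ (((a ⊕ c) ↔ b) ↔ c) = min(1, 0.447 + 0.957) = min(1, 1.404) = 1.000
(¬¬(¬(a ↔ d) ⊕ a) ⊕ (((a ⊕ c) ↔ b) ↔ c)) ↔ c = 1 − |1.000 − 0.823| = 1 − 0.177 = 0.823
¬((¬¬(¬(a ↔ d) ⊕ a) ⊕ (((a ⊕ c) ↔ b) ↔ c)) ↔ c) = 1 − 0.823 = 0.177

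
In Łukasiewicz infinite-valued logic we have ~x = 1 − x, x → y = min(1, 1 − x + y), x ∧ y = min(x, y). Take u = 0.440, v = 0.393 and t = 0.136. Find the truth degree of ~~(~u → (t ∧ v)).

~u = 1 − 0.440 = 0.560
t ∧ v = min(0.136, 0.393) = 0.136
~u → (t ∧ v) = min(1, 1 − 0.560 + 0.136) = min(1, 0.576) = 0.576
~(~u → (t ∧ v)) = 1 − 0.576 = 0.424
~~(~u → (t ∧ v)) = 1 − 0.424 = 0.576

0.576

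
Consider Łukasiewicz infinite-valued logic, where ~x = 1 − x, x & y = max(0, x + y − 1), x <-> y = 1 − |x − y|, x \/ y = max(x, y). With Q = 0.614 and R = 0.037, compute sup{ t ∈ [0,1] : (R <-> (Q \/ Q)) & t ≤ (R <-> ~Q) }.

Q \/ Q = max(0.614, 0.614) = 0.614
R <-> (Q \/ Q) = 1 − |0.037 − 0.614| = 1 − 0.577 = 0.423
So the left factor is R <-> (Q \/ Q) = 0.423.
~Q = 1 − 0.614 = 0.386
R <-> ~Q = 1 − |0.037 − 0.386| = 1 − 0.349 = 0.651
So the right-hand bound is R <-> ~Q = 0.651.
The residuum of the Łukasiewicz t-norm gives the supremum: min(1, 1 − 0.423 + 0.651).
1 − 0.423 + 0.651 = 1.228, so t = min(1, 1.228) = 1.000.
Check: 0.423 & 1.000 = max(0, 0.423) = 0.423 ≤ 0.651.

1.000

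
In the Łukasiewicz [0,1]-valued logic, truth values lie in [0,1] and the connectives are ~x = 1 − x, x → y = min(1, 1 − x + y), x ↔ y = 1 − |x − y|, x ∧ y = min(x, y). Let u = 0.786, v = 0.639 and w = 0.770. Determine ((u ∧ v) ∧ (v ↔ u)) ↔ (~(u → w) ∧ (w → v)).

u ∧ v = min(0.786, 0.639) = 0.639
v ↔ u = 1 − |0.639 − 0.786| = 1 − 0.147 = 0.853
(u ∧ v) ∧ (v ↔ u) = min(0.639, 0.853) = 0.639
u → w = min(1, 1 − 0.786 + 0.770) = min(1, 0.984) = 0.984
~(u → w) = 1 − 0.984 = 0.016
w → v = min(1, 1 − 0.770 + 0.639) = min(1, 0.869) = 0.869
~(u → w) ∧ (w → v) = min(0.016, 0.869) = 0.016
((u ∧ v) ∧ (v ↔ u)) ↔ (~(u → w) ∧ (w → v)) = 1 − |0.639 − 0.016| = 1 − 0.623 = 0.377

0.377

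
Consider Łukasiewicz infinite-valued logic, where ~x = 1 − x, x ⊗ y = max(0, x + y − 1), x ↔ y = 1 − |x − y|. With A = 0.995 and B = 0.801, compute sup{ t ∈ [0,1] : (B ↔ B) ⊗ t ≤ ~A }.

B ↔ B = 1 − |0.801 − 0.801| = 1 − 0.000 = 1.000
So the left factor is B ↔ B = 1.000.
~A = 1 − 0.995 = 0.005
So the right-hand bound is ~A = 0.005.
The residuum of the Łukasiewicz t-norm gives the supremum: min(1, 1 − 1.000 + 0.005).
1 − 1.000 + 0.005 = 0.005, so t = min(1, 0.005) = 0.005.
Check: 1.000 ⊗ 0.005 = max(0, 0.005) = 0.005 ≤ 0.005.

0.005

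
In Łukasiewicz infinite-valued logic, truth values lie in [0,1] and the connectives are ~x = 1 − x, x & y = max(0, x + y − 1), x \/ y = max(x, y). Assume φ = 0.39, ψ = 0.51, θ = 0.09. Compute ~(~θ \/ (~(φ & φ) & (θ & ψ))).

~θ = 1 − 0.09 = 0.91
φ & φ = max(0, 0.39 + 0.39 − 1) = max(0, -0.22) = 0.00
~(φ & φ) = 1 − 0.00 = 1.00
θ & ψ = max(0, 0.09 + 0.51 − 1) = max(0, -0.40) = 0.00
~(φ & φ) & (θ & ψ) = max(0, 1.00 + 0.00 − 1) = max(0, 0.00) = 0.00
~θ \/ (~(φ & φ) & (θ & ψ)) = max(0.91, 0.00) = 0.91
~(~θ \/ (~(φ & φ) & (θ & ψ))) = 1 − 0.91 = 0.09

0.09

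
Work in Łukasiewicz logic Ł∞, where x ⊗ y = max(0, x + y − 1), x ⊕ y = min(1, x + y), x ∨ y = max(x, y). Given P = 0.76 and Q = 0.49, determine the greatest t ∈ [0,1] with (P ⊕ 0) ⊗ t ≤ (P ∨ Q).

P ⊕ 0 = min(1, 0.76 + 0.00) = min(1, 0.76) = 0.76
So the left factor is P ⊕ 0 = 0.76.
P ∨ Q = max(0.76, 0.49) = 0.76
So the right-hand bound is P ∨ Q = 0.76.
The residuum of the Łukasiewicz t-norm gives the supremum: min(1, 1 − 0.76 + 0.76).
1 − 0.76 + 0.76 = 1.00, so t = min(1, 1.00) = 1.00.
Check: 0.76 ⊗ 1.00 = max(0, 0.76) = 0.76 ≤ 0.76.

1.00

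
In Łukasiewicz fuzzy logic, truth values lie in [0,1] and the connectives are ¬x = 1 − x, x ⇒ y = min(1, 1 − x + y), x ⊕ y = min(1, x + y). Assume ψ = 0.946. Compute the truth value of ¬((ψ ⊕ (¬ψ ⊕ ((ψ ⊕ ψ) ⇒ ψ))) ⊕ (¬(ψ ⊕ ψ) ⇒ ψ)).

0.000

¬ψ = 1 − 0.946 = 0.054
ψ ⊕ ψ = min(1, 0.946 + 0.946) = min(1, 1.892) = 1.000
(ψ ⊕ ψ) ⇒ ψ = min(1, 1 − 1.000 + 0.946) = min(1, 0.946) = 0.946
¬ψ ⊕ ((ψ ⊕ ψ) ⇒ ψ) = min(1, 0.054 + 0.946) = min(1, 1.000) = 1.000
ψ ⊕ (¬ψ ⊕ ((ψ ⊕ ψ) ⇒ ψ)) = min(1, 0.946 + 1.000) = min(1, 1.946) = 1.000
¬(ψ ⊕ ψ) = 1 − 1.000 = 0.000
¬(ψ ⊕ ψ) ⇒ ψ = min(1, 1 − 0.000 + 0.946) = min(1, 1.946) = 1.000
(ψ ⊕ (¬ψ ⊕ ((ψ ⊕ ψ) ⇒ ψ))) ⊕ (¬(ψ ⊕ ψ) ⇒ ψ) = min(1, 1.000 + 1.000) = min(1, 2.000) = 1.000
¬((ψ ⊕ (¬ψ ⊕ ((ψ ⊕ ψ) ⇒ ψ))) ⊕ (¬(ψ ⊕ ψ) ⇒ ψ)) = 1 − 1.000 = 0.000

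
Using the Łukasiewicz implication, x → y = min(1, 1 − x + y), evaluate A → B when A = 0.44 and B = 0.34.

A → B = min(1, 1 − 0.44 + 0.34) = min(1, 0.90) = 0.90
For comparison, the Gödel implication (1 if x ≤ y else y) would give 0.34.

0.90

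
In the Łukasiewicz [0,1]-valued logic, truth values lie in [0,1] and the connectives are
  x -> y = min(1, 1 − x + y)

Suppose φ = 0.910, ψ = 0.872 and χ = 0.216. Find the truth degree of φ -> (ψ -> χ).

ψ -> χ = min(1, 1 − 0.872 + 0.216) = min(1, 0.344) = 0.344
φ -> (ψ -> χ) = min(1, 1 − 0.910 + 0.344) = min(1, 0.434) = 0.434

0.434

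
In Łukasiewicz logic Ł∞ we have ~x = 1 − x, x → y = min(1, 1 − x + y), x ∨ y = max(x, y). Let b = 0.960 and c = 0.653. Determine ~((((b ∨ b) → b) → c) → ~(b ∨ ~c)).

0.613

b ∨ b = max(0.960, 0.960) = 0.960
(b ∨ b) → b = min(1, 1 − 0.960 + 0.960) = min(1, 1.000) = 1.000
((b ∨ b) → b) → c = min(1, 1 − 1.000 + 0.653) = min(1, 0.653) = 0.653
~c = 1 − 0.653 = 0.347
b ∨ ~c = max(0.960, 0.347) = 0.960
~(b ∨ ~c) = 1 − 0.960 = 0.040
(((b ∨ b) → b) → c) → ~(b ∨ ~c) = min(1, 1 − 0.653 + 0.040) = min(1, 0.387) = 0.387
~((((b ∨ b) → b) → c) → ~(b ∨ ~c)) = 1 − 0.387 = 0.613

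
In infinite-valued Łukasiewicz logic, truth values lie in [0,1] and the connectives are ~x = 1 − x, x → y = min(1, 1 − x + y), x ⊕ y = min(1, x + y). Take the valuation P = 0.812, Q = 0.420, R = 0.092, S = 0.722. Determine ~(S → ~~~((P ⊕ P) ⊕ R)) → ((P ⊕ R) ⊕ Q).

1.000

P ⊕ P = min(1, 0.812 + 0.812) = min(1, 1.624) = 1.000
(P ⊕ P) ⊕ R = min(1, 1.000 + 0.092) = min(1, 1.092) = 1.000
~((P ⊕ P) ⊕ R) = 1 − 1.000 = 0.000
~~((P ⊕ P) ⊕ R) = 1 − 0.000 = 1.000
~~~((P ⊕ P) ⊕ R) = 1 − 1.000 = 0.000
S → ~~~((P ⊕ P) ⊕ R) = min(1, 1 − 0.722 + 0.000) = min(1, 0.278) = 0.278
~(S → ~~~((P ⊕ P) ⊕ R)) = 1 − 0.278 = 0.722
P ⊕ R = min(1, 0.812 + 0.092) = min(1, 0.904) = 0.904
(P ⊕ R) ⊕ Q = min(1, 0.904 + 0.420) = min(1, 1.324) = 1.000
~(S → ~~~((P ⊕ P) ⊕ R)) → ((P ⊕ R) ⊕ Q) = min(1, 1 − 0.722 + 1.000) = min(1, 1.278) = 1.000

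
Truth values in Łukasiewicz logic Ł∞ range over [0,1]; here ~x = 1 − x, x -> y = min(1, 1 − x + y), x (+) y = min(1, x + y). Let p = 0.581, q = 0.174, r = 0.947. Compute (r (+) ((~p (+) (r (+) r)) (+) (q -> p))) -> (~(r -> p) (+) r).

~p = 1 − 0.581 = 0.419
r (+) r = min(1, 0.947 + 0.947) = min(1, 1.894) = 1.000
~p (+) (r (+) r) = min(1, 0.419 + 1.000) = min(1, 1.419) = 1.000
q -> p = min(1, 1 − 0.174 + 0.581) = min(1, 1.407) = 1.000
(~p (+) (r (+) r)) (+) (q -> p) = min(1, 1.000 + 1.000) = min(1, 2.000) = 1.000
r (+) ((~p (+) (r (+) r)) (+) (q -> p)) = min(1, 0.947 + 1.000) = min(1, 1.947) = 1.000
r -> p = min(1, 1 − 0.947 + 0.581) = min(1, 0.634) = 0.634
~(r -> p) = 1 − 0.634 = 0.366
~(r -> p) (+) r = min(1, 0.366 + 0.947) = min(1, 1.313) = 1.000
(r (+) ((~p (+) (r (+) r)) (+) (q -> p))) -> (~(r -> p) (+) r) = min(1, 1 − 1.000 + 1.000) = min(1, 1.000) = 1.000

1.000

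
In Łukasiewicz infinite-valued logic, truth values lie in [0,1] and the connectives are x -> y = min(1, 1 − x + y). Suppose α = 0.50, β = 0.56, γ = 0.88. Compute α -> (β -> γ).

1.00

β -> γ = min(1, 1 − 0.56 + 0.88) = min(1, 1.32) = 1.00
α -> (β -> γ) = min(1, 1 − 0.50 + 1.00) = min(1, 1.50) = 1.00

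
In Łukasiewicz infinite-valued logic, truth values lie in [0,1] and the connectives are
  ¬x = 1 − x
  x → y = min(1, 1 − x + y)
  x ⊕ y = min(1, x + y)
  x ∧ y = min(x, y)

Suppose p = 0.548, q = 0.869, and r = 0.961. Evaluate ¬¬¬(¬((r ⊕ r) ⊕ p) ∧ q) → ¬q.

r ⊕ r = min(1, 0.961 + 0.961) = min(1, 1.922) = 1.000
(r ⊕ r) ⊕ p = min(1, 1.000 + 0.548) = min(1, 1.548) = 1.000
¬((r ⊕ r) ⊕ p) = 1 − 1.000 = 0.000
¬((r ⊕ r) ⊕ p) ∧ q = min(0.000, 0.869) = 0.000
¬(¬((r ⊕ r) ⊕ p) ∧ q) = 1 − 0.000 = 1.000
¬¬(¬((r ⊕ r) ⊕ p) ∧ q) = 1 − 1.000 = 0.000
¬¬¬(¬((r ⊕ r) ⊕ p) ∧ q) = 1 − 0.000 = 1.000
¬q = 1 − 0.869 = 0.131
¬¬¬(¬((r ⊕ r) ⊕ p) ∧ q) → ¬q = min(1, 1 − 1.000 + 0.131) = min(1, 0.131) = 0.131

0.131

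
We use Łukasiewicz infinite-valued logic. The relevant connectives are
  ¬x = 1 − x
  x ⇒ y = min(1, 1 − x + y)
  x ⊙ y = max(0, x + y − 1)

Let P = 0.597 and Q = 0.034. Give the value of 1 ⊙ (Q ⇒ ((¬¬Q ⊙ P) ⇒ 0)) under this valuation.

1.000

¬Q = 1 − 0.034 = 0.966
¬¬Q = 1 − 0.966 = 0.034
¬¬Q ⊙ P = max(0, 0.034 + 0.597 − 1) = max(0, -0.369) = 0.000
(¬¬Q ⊙ P) ⇒ 0 = min(1, 1 − 0.000 + 0.000) = min(1, 1.000) = 1.000
Q ⇒ ((¬¬Q ⊙ P) ⇒ 0) = min(1, 1 − 0.034 + 1.000) = min(1, 1.966) = 1.000
1 ⊙ (Q ⇒ ((¬¬Q ⊙ P) ⇒ 0)) = max(0, 1.000 + 1.000 − 1) = max(0, 1.000) = 1.000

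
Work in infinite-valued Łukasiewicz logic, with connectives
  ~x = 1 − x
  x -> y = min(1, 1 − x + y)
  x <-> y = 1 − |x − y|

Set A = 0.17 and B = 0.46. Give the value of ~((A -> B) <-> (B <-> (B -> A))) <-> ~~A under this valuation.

0.92

A -> B = min(1, 1 − 0.17 + 0.46) = min(1, 1.29) = 1.00
B -> A = min(1, 1 − 0.46 + 0.17) = min(1, 0.71) = 0.71
B <-> (B -> A) = 1 − |0.46 − 0.71| = 1 − 0.25 = 0.75
(A -> B) <-> (B <-> (B -> A)) = 1 − |1.00 − 0.75| = 1 − 0.25 = 0.75
~((A -> B) <-> (B <-> (B -> A))) = 1 − 0.75 = 0.25
~A = 1 − 0.17 = 0.83
~~A = 1 − 0.83 = 0.17
~((A -> B) <-> (B <-> (B -> A))) <-> ~~A = 1 − |0.25 − 0.17| = 1 − 0.08 = 0.92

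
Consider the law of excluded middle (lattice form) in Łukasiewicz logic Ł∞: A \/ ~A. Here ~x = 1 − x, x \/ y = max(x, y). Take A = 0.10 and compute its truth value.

0.90

~A = 1 − 0.10 = 0.90
A \/ ~A = max(0.10, 0.90) = 0.90
(The value 0.90 < 1 shows this instance is not satisfied; not a Ł∞-tautology — its value is max(a, 1−a).)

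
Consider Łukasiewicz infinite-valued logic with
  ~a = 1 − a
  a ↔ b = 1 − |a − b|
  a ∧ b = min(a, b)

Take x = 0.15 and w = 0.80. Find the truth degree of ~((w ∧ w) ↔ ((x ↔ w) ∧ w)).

0.45

w ∧ w = min(0.80, 0.80) = 0.80
x ↔ w = 1 − |0.15 − 0.80| = 1 − 0.65 = 0.35
(x ↔ w) ∧ w = min(0.35, 0.80) = 0.35
(w ∧ w) ↔ ((x ↔ w) ∧ w) = 1 − |0.80 − 0.35| = 1 − 0.45 = 0.55
~((w ∧ w) ↔ ((x ↔ w) ∧ w)) = 1 − 0.55 = 0.45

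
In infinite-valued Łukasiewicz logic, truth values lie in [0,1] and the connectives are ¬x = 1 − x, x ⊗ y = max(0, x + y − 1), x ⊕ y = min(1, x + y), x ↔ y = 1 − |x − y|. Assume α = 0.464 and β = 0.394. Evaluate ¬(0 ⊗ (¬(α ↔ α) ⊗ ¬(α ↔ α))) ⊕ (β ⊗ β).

1.000

α ↔ α = 1 − |0.464 − 0.464| = 1 − 0.000 = 1.000
¬(α ↔ α) = 1 − 1.000 = 0.000
¬(α ↔ α) ⊗ ¬(α ↔ α) = max(0, 0.000 + 0.000 − 1) = max(0, -1.000) = 0.000
0 ⊗ (¬(α ↔ α) ⊗ ¬(α ↔ α)) = max(0, 0.000 + 0.000 − 1) = max(0, -1.000) = 0.000
¬(0 ⊗ (¬(α ↔ α) ⊗ ¬(α ↔ α))) = 1 − 0.000 = 1.000
β ⊗ β = max(0, 0.394 + 0.394 − 1) = max(0, -0.212) = 0.000
¬(0 ⊗ (¬(α ↔ α) ⊗ ¬(α ↔ α))) ⊕ (β ⊗ β) = min(1, 1.000 + 0.000) = min(1, 1.000) = 1.000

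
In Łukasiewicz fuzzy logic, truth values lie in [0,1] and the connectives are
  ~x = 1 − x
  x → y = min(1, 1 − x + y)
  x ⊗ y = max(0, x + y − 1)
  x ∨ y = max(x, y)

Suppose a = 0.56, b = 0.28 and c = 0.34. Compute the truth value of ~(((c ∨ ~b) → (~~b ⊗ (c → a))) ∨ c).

~b = 1 − 0.28 = 0.72
c ∨ ~b = max(0.34, 0.72) = 0.72
~~b = 1 − 0.72 = 0.28
c → a = min(1, 1 − 0.34 + 0.56) = min(1, 1.22) = 1.00
~~b ⊗ (c → a) = max(0, 0.28 + 1.00 − 1) = max(0, 0.28) = 0.28
(c ∨ ~b) → (~~b ⊗ (c → a)) = min(1, 1 − 0.72 + 0.28) = min(1, 0.56) = 0.56
((c ∨ ~b) → (~~b ⊗ (c → a))) ∨ c = max(0.56, 0.34) = 0.56
~(((c ∨ ~b) → (~~b ⊗ (c → a))) ∨ c) = 1 − 0.56 = 0.44

0.44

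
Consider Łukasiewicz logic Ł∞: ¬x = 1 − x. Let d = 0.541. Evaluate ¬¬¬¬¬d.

0.459

¬d = 1 − 0.541 = 0.459
¬¬d = 1 − 0.459 = 0.541
¬¬¬d = 1 − 0.541 = 0.459
¬¬¬¬d = 1 − 0.459 = 0.541
¬¬¬¬¬d = 1 − 0.541 = 0.459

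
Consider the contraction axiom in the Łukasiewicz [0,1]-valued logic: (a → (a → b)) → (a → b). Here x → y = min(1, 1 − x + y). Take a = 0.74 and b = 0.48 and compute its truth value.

a → b = min(1, 1 − 0.74 + 0.48) = min(1, 0.74) = 0.74
a → (a → b) = min(1, 1 − 0.74 + 0.74) = min(1, 1.00) = 1.00
(a → (a → b)) → (a → b) = min(1, 1 − 1.00 + 0.74) = min(1, 0.74) = 0.74
(The value 0.74 < 1 shows this instance is not satisfied; fails in Ł∞ (the t-norm is not idempotent).)

0.74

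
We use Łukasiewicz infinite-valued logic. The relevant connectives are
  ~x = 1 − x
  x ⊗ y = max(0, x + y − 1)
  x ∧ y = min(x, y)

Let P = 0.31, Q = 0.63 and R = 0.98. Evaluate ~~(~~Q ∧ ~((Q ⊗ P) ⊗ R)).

0.63

~Q = 1 − 0.63 = 0.37
~~Q = 1 − 0.37 = 0.63
Q ⊗ P = max(0, 0.63 + 0.31 − 1) = max(0, -0.06) = 0.00
(Q ⊗ P) ⊗ R = max(0, 0.00 + 0.98 − 1) = max(0, -0.02) = 0.00
~((Q ⊗ P) ⊗ R) = 1 − 0.00 = 1.00
~~Q ∧ ~((Q ⊗ P) ⊗ R) = min(0.63, 1.00) = 0.63
~(~~Q ∧ ~((Q ⊗ P) ⊗ R)) = 1 − 0.63 = 0.37
~~(~~Q ∧ ~((Q ⊗ P) ⊗ R)) = 1 − 0.37 = 0.63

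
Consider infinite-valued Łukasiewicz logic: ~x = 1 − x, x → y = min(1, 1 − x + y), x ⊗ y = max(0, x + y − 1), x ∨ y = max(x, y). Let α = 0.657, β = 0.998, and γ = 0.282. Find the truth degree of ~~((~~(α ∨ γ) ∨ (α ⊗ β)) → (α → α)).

1.000

α ∨ γ = max(0.657, 0.282) = 0.657
~(α ∨ γ) = 1 − 0.657 = 0.343
~~(α ∨ γ) = 1 − 0.343 = 0.657
α ⊗ β = max(0, 0.657 + 0.998 − 1) = max(0, 0.655) = 0.655
~~(α ∨ γ) ∨ (α ⊗ β) = max(0.657, 0.655) = 0.657
α → α = min(1, 1 − 0.657 + 0.657) = min(1, 1.000) = 1.000
(~~(α ∨ γ) ∨ (α ⊗ β)) → (α → α) = min(1, 1 − 0.657 + 1.000) = min(1, 1.343) = 1.000
~((~~(α ∨ γ) ∨ (α ⊗ β)) → (α → α)) = 1 − 1.000 = 0.000
~~((~~(α ∨ γ) ∨ (α ⊗ β)) → (α → α)) = 1 − 0.000 = 1.000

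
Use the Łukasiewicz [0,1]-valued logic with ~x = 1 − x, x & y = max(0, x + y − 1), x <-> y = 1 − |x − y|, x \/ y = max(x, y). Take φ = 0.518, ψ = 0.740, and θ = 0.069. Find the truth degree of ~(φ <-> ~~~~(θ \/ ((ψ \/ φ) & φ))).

0.260

ψ \/ φ = max(0.740, 0.518) = 0.740
(ψ \/ φ) & φ = max(0, 0.740 + 0.518 − 1) = max(0, 0.258) = 0.258
θ \/ ((ψ \/ φ) & φ) = max(0.069, 0.258) = 0.258
~(θ \/ ((ψ \/ φ) & φ)) = 1 − 0.258 = 0.742
~~(θ \/ ((ψ \/ φ) & φ)) = 1 − 0.742 = 0.258
~~~(θ \/ ((ψ \/ φ) & φ)) = 1 − 0.258 = 0.742
~~~~(θ \/ ((ψ \/ φ) & φ)) = 1 − 0.742 = 0.258
φ <-> ~~~~(θ \/ ((ψ \/ φ) & φ)) = 1 − |0.518 − 0.258| = 1 − 0.260 = 0.740
~(φ <-> ~~~~(θ \/ ((ψ \/ φ) & φ))) = 1 − 0.740 = 0.260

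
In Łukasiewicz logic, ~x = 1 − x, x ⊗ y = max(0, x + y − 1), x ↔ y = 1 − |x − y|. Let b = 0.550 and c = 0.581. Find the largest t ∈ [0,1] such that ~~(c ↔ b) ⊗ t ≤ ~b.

c ↔ b = 1 − |0.581 − 0.550| = 1 − 0.031 = 0.969
~(c ↔ b) = 1 − 0.969 = 0.031
~~(c ↔ b) = 1 − 0.031 = 0.969
So the left factor is ~~(c ↔ b) = 0.969.
~b = 1 − 0.550 = 0.450
So the right-hand bound is ~b = 0.450.
The residuum of the Łukasiewicz t-norm gives the supremum: min(1, 1 − 0.969 + 0.450).
1 − 0.969 + 0.450 = 0.481, so t = min(1, 0.481) = 0.481.
Check: 0.969 ⊗ 0.481 = max(0, 0.450) = 0.450 ≤ 0.450.

0.481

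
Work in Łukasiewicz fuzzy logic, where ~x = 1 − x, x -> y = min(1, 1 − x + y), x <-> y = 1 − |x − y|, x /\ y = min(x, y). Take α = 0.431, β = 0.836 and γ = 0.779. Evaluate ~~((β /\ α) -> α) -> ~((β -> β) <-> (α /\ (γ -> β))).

0.569

β /\ α = min(0.836, 0.431) = 0.431
(β /\ α) -> α = min(1, 1 − 0.431 + 0.431) = min(1, 1.000) = 1.000
~((β /\ α) -> α) = 1 − 1.000 = 0.000
~~((β /\ α) -> α) = 1 − 0.000 = 1.000
β -> β = min(1, 1 − 0.836 + 0.836) = min(1, 1.000) = 1.000
γ -> β = min(1, 1 − 0.779 + 0.836) = min(1, 1.057) = 1.000
α /\ (γ -> β) = min(0.431, 1.000) = 0.431
(β -> β) <-> (α /\ (γ -> β)) = 1 − |1.000 − 0.431| = 1 − 0.569 = 0.431
~((β -> β) <-> (α /\ (γ -> β))) = 1 − 0.431 = 0.569
~~((β /\ α) -> α) -> ~((β -> β) <-> (α /\ (γ -> β))) = min(1, 1 − 1.000 + 0.569) = min(1, 0.569) = 0.569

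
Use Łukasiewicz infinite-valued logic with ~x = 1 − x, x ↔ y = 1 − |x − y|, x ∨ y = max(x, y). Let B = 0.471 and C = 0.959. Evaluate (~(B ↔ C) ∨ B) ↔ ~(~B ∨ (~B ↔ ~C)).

0.983

B ↔ C = 1 − |0.471 − 0.959| = 1 − 0.488 = 0.512
~(B ↔ C) = 1 − 0.512 = 0.488
~(B ↔ C) ∨ B = max(0.488, 0.471) = 0.488
~B = 1 − 0.471 = 0.529
~C = 1 − 0.959 = 0.041
~B ↔ ~C = 1 − |0.529 − 0.041| = 1 − 0.488 = 0.512
~B ∨ (~B ↔ ~C) = max(0.529, 0.512) = 0.529
~(~B ∨ (~B ↔ ~C)) = 1 − 0.529 = 0.471
(~(B ↔ C) ∨ B) ↔ ~(~B ∨ (~B ↔ ~C)) = 1 − |0.488 − 0.471| = 1 − 0.017 = 0.983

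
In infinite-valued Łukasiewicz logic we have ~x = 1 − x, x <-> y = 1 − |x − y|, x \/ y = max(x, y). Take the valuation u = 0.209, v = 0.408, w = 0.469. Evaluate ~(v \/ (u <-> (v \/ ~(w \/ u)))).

0.322

w \/ u = max(0.469, 0.209) = 0.469
~(w \/ u) = 1 − 0.469 = 0.531
v \/ ~(w \/ u) = max(0.408, 0.531) = 0.531
u <-> (v \/ ~(w \/ u)) = 1 − |0.209 − 0.531| = 1 − 0.322 = 0.678
v \/ (u <-> (v \/ ~(w \/ u))) = max(0.408, 0.678) = 0.678
~(v \/ (u <-> (v \/ ~(w \/ u)))) = 1 − 0.678 = 0.322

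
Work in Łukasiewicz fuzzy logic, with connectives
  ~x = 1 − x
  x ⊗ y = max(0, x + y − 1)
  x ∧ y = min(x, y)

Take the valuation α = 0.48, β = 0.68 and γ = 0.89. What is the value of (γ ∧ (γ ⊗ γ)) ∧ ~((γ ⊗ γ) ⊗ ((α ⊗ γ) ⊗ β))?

0.78

γ ⊗ γ = max(0, 0.89 + 0.89 − 1) = max(0, 0.78) = 0.78
γ ∧ (γ ⊗ γ) = min(0.89, 0.78) = 0.78
α ⊗ γ = max(0, 0.48 + 0.89 − 1) = max(0, 0.37) = 0.37
(α ⊗ γ) ⊗ β = max(0, 0.37 + 0.68 − 1) = max(0, 0.05) = 0.05
(γ ⊗ γ) ⊗ ((α ⊗ γ) ⊗ β) = max(0, 0.78 + 0.05 − 1) = max(0, -0.17) = 0.00
~((γ ⊗ γ) ⊗ ((α ⊗ γ) ⊗ β)) = 1 − 0.00 = 1.00
(γ ∧ (γ ⊗ γ)) ∧ ~((γ ⊗ γ) ⊗ ((α ⊗ γ) ⊗ β)) = min(0.78, 1.00) = 0.78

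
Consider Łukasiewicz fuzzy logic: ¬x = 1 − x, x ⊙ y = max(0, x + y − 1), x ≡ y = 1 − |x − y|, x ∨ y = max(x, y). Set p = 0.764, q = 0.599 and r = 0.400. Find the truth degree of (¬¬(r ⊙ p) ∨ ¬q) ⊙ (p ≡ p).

r ⊙ p = max(0, 0.400 + 0.764 − 1) = max(0, 0.164) = 0.164
¬(r ⊙ p) = 1 − 0.164 = 0.836
¬¬(r ⊙ p) = 1 − 0.836 = 0.164
¬q = 1 − 0.599 = 0.401
¬¬(r ⊙ p) ∨ ¬q = max(0.164, 0.401) = 0.401
p ≡ p = 1 − |0.764 − 0.764| = 1 − 0.000 = 1.000
(¬¬(r ⊙ p) ∨ ¬q) ⊙ (p ≡ p) = max(0, 0.401 + 1.000 − 1) = max(0, 0.401) = 0.401

0.401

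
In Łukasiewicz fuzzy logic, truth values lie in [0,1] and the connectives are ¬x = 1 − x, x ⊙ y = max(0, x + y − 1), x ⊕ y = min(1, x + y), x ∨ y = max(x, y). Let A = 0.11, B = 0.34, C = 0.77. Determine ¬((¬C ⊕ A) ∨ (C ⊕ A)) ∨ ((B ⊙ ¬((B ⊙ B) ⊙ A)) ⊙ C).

¬C = 1 − 0.77 = 0.23
¬C ⊕ A = min(1, 0.23 + 0.11) = min(1, 0.34) = 0.34
C ⊕ A = min(1, 0.77 + 0.11) = min(1, 0.88) = 0.88
(¬C ⊕ A) ∨ (C ⊕ A) = max(0.34, 0.88) = 0.88
¬((¬C ⊕ A) ∨ (C ⊕ A)) = 1 − 0.88 = 0.12
B ⊙ B = max(0, 0.34 + 0.34 − 1) = max(0, -0.32) = 0.00
(B ⊙ B) ⊙ A = max(0, 0.00 + 0.11 − 1) = max(0, -0.89) = 0.00
¬((B ⊙ B) ⊙ A) = 1 − 0.00 = 1.00
B ⊙ ¬((B ⊙ B) ⊙ A) = max(0, 0.34 + 1.00 − 1) = max(0, 0.34) = 0.34
(B ⊙ ¬((B ⊙ B) ⊙ A)) ⊙ C = max(0, 0.34 + 0.77 − 1) = max(0, 0.11) = 0.11
¬((¬C ⊕ A) ∨ (C ⊕ A)) ∨ ((B ⊙ ¬((B ⊙ B) ⊙ A)) ⊙ C) = max(0.12, 0.11) = 0.12

0.12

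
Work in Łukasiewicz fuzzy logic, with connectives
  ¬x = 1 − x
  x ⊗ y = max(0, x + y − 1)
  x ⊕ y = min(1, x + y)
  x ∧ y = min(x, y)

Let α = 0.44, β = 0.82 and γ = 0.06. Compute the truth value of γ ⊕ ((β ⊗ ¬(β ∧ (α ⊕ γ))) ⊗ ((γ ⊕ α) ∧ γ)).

α ⊕ γ = min(1, 0.44 + 0.06) = min(1, 0.50) = 0.50
β ∧ (α ⊕ γ) = min(0.82, 0.50) = 0.50
¬(β ∧ (α ⊕ γ)) = 1 − 0.50 = 0.50
β ⊗ ¬(β ∧ (α ⊕ γ)) = max(0, 0.82 + 0.50 − 1) = max(0, 0.32) = 0.32
γ ⊕ α = min(1, 0.06 + 0.44) = min(1, 0.50) = 0.50
(γ ⊕ α) ∧ γ = min(0.50, 0.06) = 0.06
(β ⊗ ¬(β ∧ (α ⊕ γ))) ⊗ ((γ ⊕ α) ∧ γ) = max(0, 0.32 + 0.06 − 1) = max(0, -0.62) = 0.00
γ ⊕ ((β ⊗ ¬(β ∧ (α ⊕ γ))) ⊗ ((γ ⊕ α) ∧ γ)) = min(1, 0.06 + 0.00) = min(1, 0.06) = 0.06

0.06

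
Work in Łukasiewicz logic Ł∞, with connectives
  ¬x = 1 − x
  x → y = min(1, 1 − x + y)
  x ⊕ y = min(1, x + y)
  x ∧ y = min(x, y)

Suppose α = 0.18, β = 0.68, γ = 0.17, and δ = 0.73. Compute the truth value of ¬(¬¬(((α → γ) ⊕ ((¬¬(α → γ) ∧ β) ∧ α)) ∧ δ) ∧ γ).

0.83

α → γ = min(1, 1 − 0.18 + 0.17) = min(1, 0.99) = 0.99
¬(α → γ) = 1 − 0.99 = 0.01
¬¬(α → γ) = 1 − 0.01 = 0.99
¬¬(α → γ) ∧ β = min(0.99, 0.68) = 0.68
(¬¬(α → γ) ∧ β) ∧ α = min(0.68, 0.18) = 0.18
(α → γ) ⊕ ((¬¬(α → γ) ∧ β) ∧ α) = min(1, 0.99 + 0.18) = min(1, 1.17) = 1.00
((α → γ) ⊕ ((¬¬(α → γ) ∧ β) ∧ α)) ∧ δ = min(1.00, 0.73) = 0.73
¬(((α → γ) ⊕ ((¬¬(α → γ) ∧ β) ∧ α)) ∧ δ) = 1 − 0.73 = 0.27
¬¬(((α → γ) ⊕ ((¬¬(α → γ) ∧ β) ∧ α)) ∧ δ) = 1 − 0.27 = 0.73
¬¬(((α → γ) ⊕ ((¬¬(α → γ) ∧ β) ∧ α)) ∧ δ) ∧ γ = min(0.73, 0.17) = 0.17
¬(¬¬(((α → γ) ⊕ ((¬¬(α → γ) ∧ β) ∧ α)) ∧ δ) ∧ γ) = 1 − 0.17 = 0.83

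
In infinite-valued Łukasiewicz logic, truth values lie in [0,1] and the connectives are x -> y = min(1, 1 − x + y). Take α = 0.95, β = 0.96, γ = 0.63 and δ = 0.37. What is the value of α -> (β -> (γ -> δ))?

0.83

γ -> δ = min(1, 1 − 0.63 + 0.37) = min(1, 0.74) = 0.74
β -> (γ -> δ) = min(1, 1 − 0.96 + 0.74) = min(1, 0.78) = 0.78
α -> (β -> (γ -> δ)) = min(1, 1 − 0.95 + 0.78) = min(1, 0.83) = 0.83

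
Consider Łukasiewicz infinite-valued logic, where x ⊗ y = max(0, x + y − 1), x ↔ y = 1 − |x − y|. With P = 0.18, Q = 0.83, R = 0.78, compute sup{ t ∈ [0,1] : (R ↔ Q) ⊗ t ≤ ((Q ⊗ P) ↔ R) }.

R ↔ Q = 1 − |0.78 − 0.83| = 1 − 0.05 = 0.95
So the left factor is R ↔ Q = 0.95.
Q ⊗ P = max(0, 0.83 + 0.18 − 1) = max(0, 0.01) = 0.01
(Q ⊗ P) ↔ R = 1 − |0.01 − 0.78| = 1 − 0.77 = 0.23
So the right-hand bound is (Q ⊗ P) ↔ R = 0.23.
The residuum of the Łukasiewicz t-norm gives the supremum: min(1, 1 − 0.95 + 0.23).
1 − 0.95 + 0.23 = 0.28, so t = min(1, 0.28) = 0.28.
Check: 0.95 ⊗ 0.28 = max(0, 0.23) = 0.23 ≤ 0.23.

0.28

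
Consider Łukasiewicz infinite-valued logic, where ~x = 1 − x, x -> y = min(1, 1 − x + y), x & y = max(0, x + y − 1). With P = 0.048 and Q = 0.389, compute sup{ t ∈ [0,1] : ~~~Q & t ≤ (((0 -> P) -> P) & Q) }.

~Q = 1 − 0.389 = 0.611
~~Q = 1 − 0.611 = 0.389
~~~Q = 1 − 0.389 = 0.611
So the left factor is ~~~Q = 0.611.
0 -> P = min(1, 1 − 0.000 + 0.048) = min(1, 1.048) = 1.000
(0 -> P) -> P = min(1, 1 − 1.000 + 0.048) = min(1, 0.048) = 0.048
((0 -> P) -> P) & Q = max(0, 0.048 + 0.389 − 1) = max(0, -0.563) = 0.000
So the right-hand bound is ((0 -> P) -> P) & Q = 0.000.
The residuum of the Łukasiewicz t-norm gives the supremum: min(1, 1 − 0.611 + 0.000).
1 − 0.611 + 0.000 = 0.389, so t = min(1, 0.389) = 0.389.
Check: 0.611 & 0.389 = max(0, 0.000) = 0.000 ≤ 0.000.

0.389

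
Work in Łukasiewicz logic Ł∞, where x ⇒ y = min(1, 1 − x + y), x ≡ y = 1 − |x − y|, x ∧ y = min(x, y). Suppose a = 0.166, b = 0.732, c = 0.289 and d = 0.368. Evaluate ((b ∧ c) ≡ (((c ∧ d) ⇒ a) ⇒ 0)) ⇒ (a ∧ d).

0.332

b ∧ c = min(0.732, 0.289) = 0.289
c ∧ d = min(0.289, 0.368) = 0.289
(c ∧ d) ⇒ a = min(1, 1 − 0.289 + 0.166) = min(1, 0.877) = 0.877
((c ∧ d) ⇒ a) ⇒ 0 = min(1, 1 − 0.877 + 0.000) = min(1, 0.123) = 0.123
(b ∧ c) ≡ (((c ∧ d) ⇒ a) ⇒ 0) = 1 − |0.289 − 0.123| = 1 − 0.166 = 0.834
a ∧ d = min(0.166, 0.368) = 0.166
((b ∧ c) ≡ (((c ∧ d) ⇒ a) ⇒ 0)) ⇒ (a ∧ d) = min(1, 1 − 0.834 + 0.166) = min(1, 0.332) = 0.332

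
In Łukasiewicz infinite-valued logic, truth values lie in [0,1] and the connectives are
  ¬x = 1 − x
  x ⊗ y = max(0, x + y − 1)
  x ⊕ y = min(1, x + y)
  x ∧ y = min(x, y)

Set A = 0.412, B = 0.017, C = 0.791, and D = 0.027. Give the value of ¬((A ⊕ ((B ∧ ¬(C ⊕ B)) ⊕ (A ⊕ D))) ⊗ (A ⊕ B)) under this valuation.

C ⊕ B = min(1, 0.791 + 0.017) = min(1, 0.808) = 0.808
¬(C ⊕ B) = 1 − 0.808 = 0.192
B ∧ ¬(C ⊕ B) = min(0.017, 0.192) = 0.017
A ⊕ D = min(1, 0.412 + 0.027) = min(1, 0.439) = 0.439
(B ∧ ¬(C ⊕ B)) ⊕ (A ⊕ D) = min(1, 0.017 + 0.439) = min(1, 0.456) = 0.456
A ⊕ ((B ∧ ¬(C ⊕ B)) ⊕ (A ⊕ D)) = min(1, 0.412 + 0.456) = min(1, 0.868) = 0.868
A ⊕ B = min(1, 0.412 + 0.017) = min(1, 0.429) = 0.429
(A ⊕ ((B ∧ ¬(C ⊕ B)) ⊕ (A ⊕ D))) ⊗ (A ⊕ B) = max(0, 0.868 + 0.429 − 1) = max(0, 0.297) = 0.297
¬((A ⊕ ((B ∧ ¬(C ⊕ B)) ⊕ (A ⊕ D))) ⊗ (A ⊕ B)) = 1 − 0.297 = 0.703

0.703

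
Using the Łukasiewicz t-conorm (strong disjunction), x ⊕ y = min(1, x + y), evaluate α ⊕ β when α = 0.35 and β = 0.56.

0.91

α ⊕ β = min(1, 0.35 + 0.56) = min(1, 0.91) = 0.91
For comparison, the Gödel t-conorm max(x, y) would give 0.56.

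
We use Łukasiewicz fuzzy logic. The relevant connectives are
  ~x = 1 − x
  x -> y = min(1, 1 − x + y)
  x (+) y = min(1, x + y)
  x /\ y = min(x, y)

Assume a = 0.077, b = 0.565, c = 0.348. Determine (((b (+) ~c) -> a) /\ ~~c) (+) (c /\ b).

0.425

~c = 1 − 0.348 = 0.652
b (+) ~c = min(1, 0.565 + 0.652) = min(1, 1.217) = 1.000
(b (+) ~c) -> a = min(1, 1 − 1.000 + 0.077) = min(1, 0.077) = 0.077
~~c = 1 − 0.652 = 0.348
((b (+) ~c) -> a) /\ ~~c = min(0.077, 0.348) = 0.077
c /\ b = min(0.348, 0.565) = 0.348
(((b (+) ~c) -> a) /\ ~~c) (+) (c /\ b) = min(1, 0.077 + 0.348) = min(1, 0.425) = 0.425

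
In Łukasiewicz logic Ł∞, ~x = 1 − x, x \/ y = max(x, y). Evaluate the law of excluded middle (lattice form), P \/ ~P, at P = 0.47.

~P = 1 − 0.47 = 0.53
P \/ ~P = max(0.47, 0.53) = 0.53
(The value 0.53 < 1 shows this instance is not satisfied; not a Ł∞-tautology — its value is max(a, 1−a).)

0.53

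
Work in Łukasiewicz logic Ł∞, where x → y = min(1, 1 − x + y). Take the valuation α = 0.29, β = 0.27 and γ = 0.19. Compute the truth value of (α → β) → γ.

α → β = min(1, 1 − 0.29 + 0.27) = min(1, 0.98) = 0.98
(α → β) → γ = min(1, 1 − 0.98 + 0.19) = min(1, 0.21) = 0.21

0.21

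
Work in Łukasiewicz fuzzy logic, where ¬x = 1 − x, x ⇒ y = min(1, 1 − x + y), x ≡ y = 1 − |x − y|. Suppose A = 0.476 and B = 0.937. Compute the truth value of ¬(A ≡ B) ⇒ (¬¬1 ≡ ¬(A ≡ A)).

A ≡ B = 1 − |0.476 − 0.937| = 1 − 0.461 = 0.539
¬(A ≡ B) = 1 − 0.539 = 0.461
¬1 = 1 − 1.000 = 0.000
¬¬1 = 1 − 0.000 = 1.000
A ≡ A = 1 − |0.476 − 0.476| = 1 − 0.000 = 1.000
¬(A ≡ A) = 1 − 1.000 = 0.000
¬¬1 ≡ ¬(A ≡ A) = 1 − |1.000 − 0.000| = 1 − 1.000 = 0.000
¬(A ≡ B) ⇒ (¬¬1 ≡ ¬(A ≡ A)) = min(1, 1 − 0.461 + 0.000) = min(1, 0.539) = 0.539

0.539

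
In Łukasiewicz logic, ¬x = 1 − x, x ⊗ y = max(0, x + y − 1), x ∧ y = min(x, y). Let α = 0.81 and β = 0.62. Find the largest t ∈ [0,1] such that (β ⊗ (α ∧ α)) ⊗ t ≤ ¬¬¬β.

0.95

α ∧ α = min(0.81, 0.81) = 0.81
β ⊗ (α ∧ α) = max(0, 0.62 + 0.81 − 1) = max(0, 0.43) = 0.43
So the left factor is β ⊗ (α ∧ α) = 0.43.
¬β = 1 − 0.62 = 0.38
¬¬β = 1 − 0.38 = 0.62
¬¬¬β = 1 − 0.62 = 0.38
So the right-hand bound is ¬¬¬β = 0.38.
The residuum of the Łukasiewicz t-norm gives the supremum: min(1, 1 − 0.43 + 0.38).
1 − 0.43 + 0.38 = 0.95, so t = min(1, 0.95) = 0.95.
Check: 0.43 ⊗ 0.95 = max(0, 0.38) = 0.38 ≤ 0.38.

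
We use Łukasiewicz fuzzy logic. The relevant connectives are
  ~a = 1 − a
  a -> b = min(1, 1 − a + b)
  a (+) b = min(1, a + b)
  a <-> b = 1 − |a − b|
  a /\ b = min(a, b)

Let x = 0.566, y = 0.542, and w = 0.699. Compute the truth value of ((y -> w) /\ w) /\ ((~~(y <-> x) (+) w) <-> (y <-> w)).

0.699

y -> w = min(1, 1 − 0.542 + 0.699) = min(1, 1.157) = 1.000
(y -> w) /\ w = min(1.000, 0.699) = 0.699
y <-> x = 1 − |0.542 − 0.566| = 1 − 0.024 = 0.976
~(y <-> x) = 1 − 0.976 = 0.024
~~(y <-> x) = 1 − 0.024 = 0.976
~~(y <-> x) (+) w = min(1, 0.976 + 0.699) = min(1, 1.675) = 1.000
y <-> w = 1 − |0.542 − 0.699| = 1 − 0.157 = 0.843
(~~(y <-> x) (+) w) <-> (y <-> w) = 1 − |1.000 − 0.843| = 1 − 0.157 = 0.843
((y -> w) /\ w) /\ ((~~(y <-> x) (+) w) <-> (y <-> w)) = min(0.699, 0.843) = 0.699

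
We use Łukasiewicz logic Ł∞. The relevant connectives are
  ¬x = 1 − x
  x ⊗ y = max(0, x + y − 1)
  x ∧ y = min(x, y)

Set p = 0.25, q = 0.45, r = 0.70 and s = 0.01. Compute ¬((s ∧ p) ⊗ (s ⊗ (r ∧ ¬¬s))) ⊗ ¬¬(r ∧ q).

0.45

s ∧ p = min(0.01, 0.25) = 0.01
¬s = 1 − 0.01 = 0.99
¬¬s = 1 − 0.99 = 0.01
r ∧ ¬¬s = min(0.70, 0.01) = 0.01
s ⊗ (r ∧ ¬¬s) = max(0, 0.01 + 0.01 − 1) = max(0, -0.98) = 0.00
(s ∧ p) ⊗ (s ⊗ (r ∧ ¬¬s)) = max(0, 0.01 + 0.00 − 1) = max(0, -0.99) = 0.00
¬((s ∧ p) ⊗ (s ⊗ (r ∧ ¬¬s))) = 1 − 0.00 = 1.00
r ∧ q = min(0.70, 0.45) = 0.45
¬(r ∧ q) = 1 − 0.45 = 0.55
¬¬(r ∧ q) = 1 − 0.55 = 0.45
¬((s ∧ p) ⊗ (s ⊗ (r ∧ ¬¬s))) ⊗ ¬¬(r ∧ q) = max(0, 1.00 + 0.45 − 1) = max(0, 0.45) = 0.45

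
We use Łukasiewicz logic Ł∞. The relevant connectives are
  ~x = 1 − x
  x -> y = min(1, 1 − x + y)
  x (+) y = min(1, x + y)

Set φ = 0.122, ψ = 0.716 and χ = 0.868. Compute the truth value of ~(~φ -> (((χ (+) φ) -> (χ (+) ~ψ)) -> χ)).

0.010

~φ = 1 − 0.122 = 0.878
χ (+) φ = min(1, 0.868 + 0.122) = min(1, 0.990) = 0.990
~ψ = 1 − 0.716 = 0.284
χ (+) ~ψ = min(1, 0.868 + 0.284) = min(1, 1.152) = 1.000
(χ (+) φ) -> (χ (+) ~ψ) = min(1, 1 − 0.990 + 1.000) = min(1, 1.010) = 1.000
((χ (+) φ) -> (χ (+) ~ψ)) -> χ = min(1, 1 − 1.000 + 0.868) = min(1, 0.868) = 0.868
~φ -> (((χ (+) φ) -> (χ (+) ~ψ)) -> χ) = min(1, 1 − 0.878 + 0.868) = min(1, 0.990) = 0.990
~(~φ -> (((χ (+) φ) -> (χ (+) ~ψ)) -> χ)) = 1 − 0.990 = 0.010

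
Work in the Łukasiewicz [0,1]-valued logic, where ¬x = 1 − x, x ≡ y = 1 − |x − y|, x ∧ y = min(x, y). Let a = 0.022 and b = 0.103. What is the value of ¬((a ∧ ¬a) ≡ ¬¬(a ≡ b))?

¬a = 1 − 0.022 = 0.978
a ∧ ¬a = min(0.022, 0.978) = 0.022
a ≡ b = 1 − |0.022 − 0.103| = 1 − 0.081 = 0.919
¬(a ≡ b) = 1 − 0.919 = 0.081
¬¬(a ≡ b) = 1 − 0.081 = 0.919
(a ∧ ¬a) ≡ ¬¬(a ≡ b) = 1 − |0.022 − 0.919| = 1 − 0.897 = 0.103
¬((a ∧ ¬a) ≡ ¬¬(a ≡ b)) = 1 − 0.103 = 0.897

0.897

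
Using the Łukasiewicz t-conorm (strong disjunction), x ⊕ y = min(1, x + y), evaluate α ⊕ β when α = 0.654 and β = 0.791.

α ⊕ β = min(1, 0.654 + 0.791) = min(1, 1.445) = 1.000
For comparison, the Gödel t-conorm max(x, y) would give 0.791.

1.000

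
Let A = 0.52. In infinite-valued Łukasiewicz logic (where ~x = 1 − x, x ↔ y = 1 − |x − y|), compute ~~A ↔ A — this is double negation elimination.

1.00

~A = 1 − 0.52 = 0.48
~~A = 1 − 0.48 = 0.52
~~A ↔ A = 1 − |0.52 − 0.52| = 1 − 0.00 = 1.00
(As expected: always 1 in Ł∞ since negation is involutive.)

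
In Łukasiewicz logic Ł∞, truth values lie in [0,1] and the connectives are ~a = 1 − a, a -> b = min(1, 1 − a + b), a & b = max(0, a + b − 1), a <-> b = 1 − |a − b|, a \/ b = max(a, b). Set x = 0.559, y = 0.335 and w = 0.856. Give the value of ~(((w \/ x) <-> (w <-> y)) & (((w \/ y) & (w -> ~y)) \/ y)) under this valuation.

0.712

w \/ x = max(0.856, 0.559) = 0.856
w <-> y = 1 − |0.856 − 0.335| = 1 − 0.521 = 0.479
(w \/ x) <-> (w <-> y) = 1 − |0.856 − 0.479| = 1 − 0.377 = 0.623
w \/ y = max(0.856, 0.335) = 0.856
~y = 1 − 0.335 = 0.665
w -> ~y = min(1, 1 − 0.856 + 0.665) = min(1, 0.809) = 0.809
(w \/ y) & (w -> ~y) = max(0, 0.856 + 0.809 − 1) = max(0, 0.665) = 0.665
((w \/ y) & (w -> ~y)) \/ y = max(0.665, 0.335) = 0.665
((w \/ x) <-> (w <-> y)) & (((w \/ y) & (w -> ~y)) \/ y) = max(0, 0.623 + 0.665 − 1) = max(0, 0.288) = 0.288
~(((w \/ x) <-> (w <-> y)) & (((w \/ y) & (w -> ~y)) \/ y)) = 1 − 0.288 = 0.712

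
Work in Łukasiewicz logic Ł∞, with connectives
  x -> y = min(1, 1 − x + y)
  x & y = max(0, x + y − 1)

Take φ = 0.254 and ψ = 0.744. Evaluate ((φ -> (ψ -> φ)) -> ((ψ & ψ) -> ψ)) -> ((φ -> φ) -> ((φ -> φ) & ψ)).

ψ -> φ = min(1, 1 − 0.744 + 0.254) = min(1, 0.510) = 0.510
φ -> (ψ -> φ) = min(1, 1 − 0.254 + 0.510) = min(1, 1.256) = 1.000
ψ & ψ = max(0, 0.744 + 0.744 − 1) = max(0, 0.488) = 0.488
(ψ & ψ) -> ψ = min(1, 1 − 0.488 + 0.744) = min(1, 1.256) = 1.000
(φ -> (ψ -> φ)) -> ((ψ & ψ) -> ψ) = min(1, 1 − 1.000 + 1.000) = min(1, 1.000) = 1.000
φ -> φ = min(1, 1 − 0.254 + 0.254) = min(1, 1.000) = 1.000
(φ -> φ) & ψ = max(0, 1.000 + 0.744 − 1) = max(0, 0.744) = 0.744
(φ -> φ) -> ((φ -> φ) & ψ) = min(1, 1 − 1.000 + 0.744) = min(1, 0.744) = 0.744
((φ -> (ψ -> φ)) -> ((ψ & ψ) -> ψ)) -> ((φ -> φ) -> ((φ -> φ) & ψ)) = min(1, 1 − 1.000 + 0.744) = min(1, 0.744) = 0.744

0.744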